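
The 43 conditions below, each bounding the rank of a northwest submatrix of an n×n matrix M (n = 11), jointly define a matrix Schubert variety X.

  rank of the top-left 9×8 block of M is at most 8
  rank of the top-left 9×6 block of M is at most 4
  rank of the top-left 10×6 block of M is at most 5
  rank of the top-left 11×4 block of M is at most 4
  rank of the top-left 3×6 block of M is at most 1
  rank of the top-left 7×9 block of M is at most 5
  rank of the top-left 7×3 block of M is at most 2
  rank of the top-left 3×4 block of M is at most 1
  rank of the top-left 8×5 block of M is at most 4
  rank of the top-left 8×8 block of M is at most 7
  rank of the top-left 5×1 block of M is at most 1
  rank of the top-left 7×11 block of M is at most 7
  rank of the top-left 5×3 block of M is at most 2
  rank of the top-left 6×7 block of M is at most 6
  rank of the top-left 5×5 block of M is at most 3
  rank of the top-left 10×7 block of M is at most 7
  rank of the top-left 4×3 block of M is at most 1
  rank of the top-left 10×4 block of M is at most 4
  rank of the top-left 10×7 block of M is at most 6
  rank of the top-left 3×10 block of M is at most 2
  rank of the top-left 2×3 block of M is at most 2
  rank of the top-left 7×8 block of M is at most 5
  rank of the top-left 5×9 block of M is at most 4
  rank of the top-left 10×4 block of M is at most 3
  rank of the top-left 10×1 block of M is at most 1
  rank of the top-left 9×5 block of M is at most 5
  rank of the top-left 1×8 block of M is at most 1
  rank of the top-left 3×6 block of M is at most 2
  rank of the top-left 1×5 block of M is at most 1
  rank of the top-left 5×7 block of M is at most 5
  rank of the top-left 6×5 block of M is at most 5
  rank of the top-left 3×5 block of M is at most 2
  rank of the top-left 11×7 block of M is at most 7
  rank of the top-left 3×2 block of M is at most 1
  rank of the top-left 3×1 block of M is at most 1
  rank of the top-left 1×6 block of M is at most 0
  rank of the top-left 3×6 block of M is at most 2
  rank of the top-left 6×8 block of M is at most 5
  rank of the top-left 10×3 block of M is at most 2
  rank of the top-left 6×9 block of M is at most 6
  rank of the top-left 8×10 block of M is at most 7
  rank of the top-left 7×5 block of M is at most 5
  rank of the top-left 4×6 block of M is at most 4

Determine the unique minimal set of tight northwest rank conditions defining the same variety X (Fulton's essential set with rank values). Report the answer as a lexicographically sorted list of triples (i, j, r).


Rank table r_w(11×11) implied by the 43 constraints:

  R[1]: 0, 0, 0, 0, 0, 0, 1, 1, 1, 1, 1
  R[2]: 1, 1, 1, 1, 1, 1, 2, 2, 2, 2, 2
  R[3]: 1, 1, 1, 1, 1, 1, 2, 2, 2, 2, 3
  R[4]: 1, 1, 1, 2, 2, 2, 3, 3, 3, 3, 4
  R[5]: 1, 2, 2, 3, 3, 3, 4, 4, 4, 4, 5
  R[6]: 1, 2, 2, 3, 4, 4, 5, 5, 5, 5, 6
  R[7]: 1, 2, 2, 3, 4, 4, 5, 5, 5, 6, 7
  R[8]: 1, 2, 2, 3, 4, 4, 5, 6, 6, 7, 8
  R[9]: 1, 2, 2, 3, 4, 4, 5, 6, 7, 8, 9
  R[10]: 1, 2, 2, 3, 4, 5, 6, 7, 8, 9, 10
  R[11]: 1, 2, 3, 4, 5, 6, 7, 8, 9, 10, 11

so w = (7, 1, 11, 4, 2, 5, 10, 8, 9, 6, 3).

|D(w)|=26, |Ess(w)|=7:

[(1, 6, 0), (3, 6, 1), (3, 10, 2), (4, 3, 1), (7, 9, 5), (9, 6, 4), (10, 3, 2)]


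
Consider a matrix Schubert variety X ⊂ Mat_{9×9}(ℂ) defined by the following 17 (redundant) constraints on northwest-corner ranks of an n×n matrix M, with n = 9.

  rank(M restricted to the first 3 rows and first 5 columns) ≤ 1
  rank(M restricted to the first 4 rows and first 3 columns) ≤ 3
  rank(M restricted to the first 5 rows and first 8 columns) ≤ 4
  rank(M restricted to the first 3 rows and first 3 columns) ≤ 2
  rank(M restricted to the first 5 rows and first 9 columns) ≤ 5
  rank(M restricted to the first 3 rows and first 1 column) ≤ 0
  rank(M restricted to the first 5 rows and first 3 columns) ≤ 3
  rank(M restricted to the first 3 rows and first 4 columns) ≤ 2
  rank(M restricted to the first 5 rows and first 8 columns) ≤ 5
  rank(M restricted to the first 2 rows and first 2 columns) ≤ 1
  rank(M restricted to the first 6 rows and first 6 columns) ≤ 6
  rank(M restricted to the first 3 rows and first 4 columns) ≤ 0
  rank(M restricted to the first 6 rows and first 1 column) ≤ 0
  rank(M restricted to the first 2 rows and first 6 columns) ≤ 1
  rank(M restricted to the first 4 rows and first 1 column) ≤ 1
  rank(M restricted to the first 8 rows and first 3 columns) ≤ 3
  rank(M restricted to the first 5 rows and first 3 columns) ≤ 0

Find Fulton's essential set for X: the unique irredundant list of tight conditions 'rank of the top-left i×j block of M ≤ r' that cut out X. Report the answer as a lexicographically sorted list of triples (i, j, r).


Recovering R(i,j) via the rank-extension bound from the 17 conditions:

  R[1]: 0, 0, 0, 0, 1, 1, 1, 1, 1
  R[2]: 0, 0, 0, 0, 1, 1, 2, 2, 2
  R[3]: 0, 0, 0, 0, 1, 2, 3, 3, 3
  R[4]: 0, 0, 0, 1, 2, 3, 4, 4, 4
  R[5]: 0, 0, 0, 1, 2, 3, 4, 4, 5
  R[6]: 0, 1, 1, 2, 3, 4, 5, 5, 6
  R[7]: 1, 2, 2, 3, 4, 5, 6, 6, 7
  R[8]: 1, 2, 3, 4, 5, 6, 7, 7, 8
  R[9]: 1, 2, 3, 4, 5, 6, 7, 8, 9

the unique w with this rank table is (5, 7, 6, 4, 9, 2, 1, 3, 8).

5 SE-corners of the 21-cell Rothe diagram give Ess(w):

[(2, 6, 1), (3, 4, 0), (5, 3, 0), (5, 8, 4), (6, 1, 0)]


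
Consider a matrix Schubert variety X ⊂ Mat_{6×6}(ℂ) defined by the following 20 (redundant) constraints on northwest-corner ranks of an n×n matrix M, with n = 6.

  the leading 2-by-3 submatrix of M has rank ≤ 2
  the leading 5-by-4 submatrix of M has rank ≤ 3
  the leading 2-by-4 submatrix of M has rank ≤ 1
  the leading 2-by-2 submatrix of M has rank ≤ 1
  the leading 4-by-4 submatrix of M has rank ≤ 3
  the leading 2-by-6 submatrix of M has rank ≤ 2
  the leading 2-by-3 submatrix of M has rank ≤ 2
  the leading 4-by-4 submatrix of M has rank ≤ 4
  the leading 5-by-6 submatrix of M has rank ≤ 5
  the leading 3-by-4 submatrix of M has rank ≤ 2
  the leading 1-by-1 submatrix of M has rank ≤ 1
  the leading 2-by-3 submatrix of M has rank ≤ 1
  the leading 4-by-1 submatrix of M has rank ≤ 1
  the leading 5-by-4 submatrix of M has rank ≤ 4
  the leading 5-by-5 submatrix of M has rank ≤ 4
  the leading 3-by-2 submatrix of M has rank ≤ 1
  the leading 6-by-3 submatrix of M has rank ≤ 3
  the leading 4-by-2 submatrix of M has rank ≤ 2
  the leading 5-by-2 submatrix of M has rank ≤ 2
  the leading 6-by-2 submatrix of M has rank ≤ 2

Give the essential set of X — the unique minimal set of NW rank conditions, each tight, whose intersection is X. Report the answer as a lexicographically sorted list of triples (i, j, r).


Recovering R(i,j) via the rank-extension bound from the 20 conditions:

  1, 1, 1, 1, 1, 1
  1, 1, 1, 1, 2, 2
  1, 1, 2, 2, 3, 3
  1, 2, 3, 3, 4, 4
  1, 2, 3, 3, 4, 5
  1, 2, 3, 4, 5, 6

the unique w with this rank table is (1, 5, 3, 2, 6, 4).

Fulton essential set (3 of the 5 Rothe cells):

[(2, 4, 1), (3, 2, 1), (5, 4, 3)]


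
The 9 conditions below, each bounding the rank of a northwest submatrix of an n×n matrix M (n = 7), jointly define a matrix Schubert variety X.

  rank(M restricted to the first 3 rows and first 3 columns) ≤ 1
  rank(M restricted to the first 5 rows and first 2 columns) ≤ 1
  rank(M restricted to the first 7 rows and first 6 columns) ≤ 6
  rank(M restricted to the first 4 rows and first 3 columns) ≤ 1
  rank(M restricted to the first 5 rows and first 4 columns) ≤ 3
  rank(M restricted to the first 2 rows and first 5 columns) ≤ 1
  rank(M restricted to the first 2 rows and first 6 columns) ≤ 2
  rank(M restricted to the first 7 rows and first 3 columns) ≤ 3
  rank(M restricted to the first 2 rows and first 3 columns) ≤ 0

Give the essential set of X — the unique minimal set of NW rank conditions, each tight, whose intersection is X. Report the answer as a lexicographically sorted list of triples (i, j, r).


Reconstructing r_w from the 9 given conditions:

  row 1: 0  0  0  1  1  1  1
  row 2: 0  0  0  1  1  2  2
  row 3: 1  1  1  2  2  3  3
  row 4: 1  1  1  2  3  4  4
  row 5: 1  1  2  3  4  5  5
  row 6: 1  2  3  4  5  6  6
  row 7: 1  2  3  4  5  6  7

the unique w with this rank table is (4, 6, 1, 5, 3, 2, 7).

Fulton essential set (4 of the 10 Rothe cells):

[(2, 3, 0), (2, 5, 1), (4, 3, 1), (5, 2, 1)]


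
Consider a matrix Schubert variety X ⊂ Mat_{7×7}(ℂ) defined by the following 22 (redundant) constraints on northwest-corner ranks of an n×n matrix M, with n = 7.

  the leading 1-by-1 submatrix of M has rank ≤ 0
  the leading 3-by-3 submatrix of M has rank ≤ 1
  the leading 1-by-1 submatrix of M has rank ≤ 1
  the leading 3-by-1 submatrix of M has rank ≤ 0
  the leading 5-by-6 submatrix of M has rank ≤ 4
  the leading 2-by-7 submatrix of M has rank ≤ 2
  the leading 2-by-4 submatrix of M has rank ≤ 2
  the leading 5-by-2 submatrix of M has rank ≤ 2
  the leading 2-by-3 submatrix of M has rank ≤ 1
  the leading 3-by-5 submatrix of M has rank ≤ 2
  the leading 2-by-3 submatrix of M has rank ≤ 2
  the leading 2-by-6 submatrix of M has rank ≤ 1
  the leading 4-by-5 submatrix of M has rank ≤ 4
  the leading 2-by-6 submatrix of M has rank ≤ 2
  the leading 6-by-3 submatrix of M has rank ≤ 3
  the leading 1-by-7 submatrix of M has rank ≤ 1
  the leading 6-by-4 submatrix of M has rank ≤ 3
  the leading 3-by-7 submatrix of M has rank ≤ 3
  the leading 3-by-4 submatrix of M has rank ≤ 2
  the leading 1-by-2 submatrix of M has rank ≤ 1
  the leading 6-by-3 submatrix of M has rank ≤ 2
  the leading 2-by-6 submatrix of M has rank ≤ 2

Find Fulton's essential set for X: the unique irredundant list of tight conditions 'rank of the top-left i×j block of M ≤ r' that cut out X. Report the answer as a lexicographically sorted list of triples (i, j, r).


Reconstructing r_w from the 22 given conditions:

  row 1: 0, 1, 1, 1, 1, 1, 1
  row 2: 0, 1, 1, 1, 1, 1, 2
  row 3: 0, 1, 1, 2, 2, 2, 3
  row 4: 1, 2, 2, 3, 3, 3, 4
  row 5: 1, 2, 2, 3, 4, 4, 5
  row 6: 1, 2, 2, 3, 4, 5, 6
  row 7: 1, 2, 3, 4, 5, 6, 7

so w = (2, 7, 4, 1, 5, 6, 3).

ℓ(w)=10; the 4 essential cells (i,j,r):

[(2, 6, 1), (3, 1, 0), (3, 3, 1), (6, 3, 2)]


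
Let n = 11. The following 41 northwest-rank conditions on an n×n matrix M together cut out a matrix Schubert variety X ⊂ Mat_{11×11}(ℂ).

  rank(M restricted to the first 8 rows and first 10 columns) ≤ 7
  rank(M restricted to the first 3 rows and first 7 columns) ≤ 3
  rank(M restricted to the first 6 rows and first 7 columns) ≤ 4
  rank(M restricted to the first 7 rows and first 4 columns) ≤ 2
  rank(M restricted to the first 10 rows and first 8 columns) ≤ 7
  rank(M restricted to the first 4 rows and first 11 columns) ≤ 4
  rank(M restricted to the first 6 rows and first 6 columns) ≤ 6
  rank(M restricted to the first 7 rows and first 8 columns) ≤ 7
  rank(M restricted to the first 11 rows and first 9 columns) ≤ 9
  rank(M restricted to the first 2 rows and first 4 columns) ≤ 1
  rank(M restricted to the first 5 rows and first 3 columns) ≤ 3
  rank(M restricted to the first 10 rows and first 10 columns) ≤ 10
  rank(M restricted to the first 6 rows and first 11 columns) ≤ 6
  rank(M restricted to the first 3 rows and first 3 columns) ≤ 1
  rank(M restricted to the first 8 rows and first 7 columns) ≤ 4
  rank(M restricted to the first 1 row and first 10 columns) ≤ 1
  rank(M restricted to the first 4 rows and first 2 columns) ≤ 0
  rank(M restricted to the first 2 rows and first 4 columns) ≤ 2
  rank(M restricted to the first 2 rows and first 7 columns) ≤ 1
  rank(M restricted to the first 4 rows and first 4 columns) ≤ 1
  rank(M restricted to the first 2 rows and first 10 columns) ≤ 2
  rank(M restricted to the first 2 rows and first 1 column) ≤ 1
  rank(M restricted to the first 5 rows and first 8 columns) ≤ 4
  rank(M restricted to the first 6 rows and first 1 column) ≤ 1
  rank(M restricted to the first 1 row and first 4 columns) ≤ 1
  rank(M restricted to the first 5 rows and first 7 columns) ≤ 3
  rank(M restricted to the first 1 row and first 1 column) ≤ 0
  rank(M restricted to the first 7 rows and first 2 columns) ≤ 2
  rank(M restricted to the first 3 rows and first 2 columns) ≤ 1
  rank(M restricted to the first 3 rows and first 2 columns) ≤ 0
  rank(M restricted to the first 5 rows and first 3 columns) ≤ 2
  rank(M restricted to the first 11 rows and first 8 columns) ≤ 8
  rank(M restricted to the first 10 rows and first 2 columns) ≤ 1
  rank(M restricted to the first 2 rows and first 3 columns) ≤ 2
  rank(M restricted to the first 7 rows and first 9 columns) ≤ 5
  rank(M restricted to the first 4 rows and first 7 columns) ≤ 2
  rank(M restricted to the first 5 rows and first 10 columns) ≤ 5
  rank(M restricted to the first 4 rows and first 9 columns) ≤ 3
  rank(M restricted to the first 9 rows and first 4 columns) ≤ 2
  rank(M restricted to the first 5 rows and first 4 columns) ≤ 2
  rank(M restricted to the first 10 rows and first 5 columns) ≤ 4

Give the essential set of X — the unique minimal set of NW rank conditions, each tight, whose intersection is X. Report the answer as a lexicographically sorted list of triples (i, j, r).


Computing R[i][j] = min implied NW-rank bound (n=11, 41 conditions):

  R[1]: 0  0  1  1  1  1  1  1  1  1  1
  R[2]: 0  0  1  1  1  1  1  2  2  2  2
  R[3]: 0  0  1  1  2  2  2  3  3  3  3
  R[4]: 0  0  1  1  2  2  2  3  3  4  4
  R[5]: 1  1  2  2  3  3  3  4  4  5  5
  R[6]: 1  1  2  2  3  4  4  5  5  6  6
  R[7]: 1  1  2  2  3  4  4  5  5  6  7
  R[8]: 1  1  2  2  3  4  4  5  6  7  8
  R[9]: 1  1  2  2  3  4  5  6  7  8  9
  R[10]: 1  1  2  3  4  5  6  7  8  9  10
  R[11]: 1  2  3  4  5  6  7  8  9  10  11

reading off 1-entries of Δ²R: w = (3, 8, 5, 10, 1, 6, 11, 9, 7, 4, 2).

D(w) has 29 cells with 9 SE-corners; essential set:

[(2, 7, 1), (4, 2, 0), (4, 4, 1), (4, 7, 2), (4, 9, 3), (7, 9, 5), (8, 7, 4), (9, 4, 2), (10, 2, 1)]


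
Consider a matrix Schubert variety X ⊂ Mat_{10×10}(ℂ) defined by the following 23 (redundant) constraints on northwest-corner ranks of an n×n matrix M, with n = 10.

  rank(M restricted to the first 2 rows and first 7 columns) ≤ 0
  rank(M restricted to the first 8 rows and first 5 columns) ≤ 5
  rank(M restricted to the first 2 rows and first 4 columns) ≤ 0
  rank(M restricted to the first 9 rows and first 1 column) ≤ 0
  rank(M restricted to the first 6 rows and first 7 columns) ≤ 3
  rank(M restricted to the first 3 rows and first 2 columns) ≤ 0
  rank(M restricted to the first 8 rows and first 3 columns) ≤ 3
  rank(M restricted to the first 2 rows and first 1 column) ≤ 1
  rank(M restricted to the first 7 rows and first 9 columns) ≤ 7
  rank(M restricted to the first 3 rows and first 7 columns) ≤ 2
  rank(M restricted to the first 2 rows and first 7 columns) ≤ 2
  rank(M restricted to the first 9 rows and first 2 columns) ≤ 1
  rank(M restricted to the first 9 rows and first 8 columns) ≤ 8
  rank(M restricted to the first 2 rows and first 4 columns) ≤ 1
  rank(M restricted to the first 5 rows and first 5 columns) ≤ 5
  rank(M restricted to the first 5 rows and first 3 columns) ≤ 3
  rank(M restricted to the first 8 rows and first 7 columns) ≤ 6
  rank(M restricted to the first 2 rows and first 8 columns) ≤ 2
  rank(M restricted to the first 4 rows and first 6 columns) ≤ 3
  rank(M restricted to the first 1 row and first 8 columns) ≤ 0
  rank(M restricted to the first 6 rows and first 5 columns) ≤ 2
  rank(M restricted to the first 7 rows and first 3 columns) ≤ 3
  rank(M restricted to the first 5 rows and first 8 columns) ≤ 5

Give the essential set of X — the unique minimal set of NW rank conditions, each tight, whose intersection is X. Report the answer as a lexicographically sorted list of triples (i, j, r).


Computing R[i][j] = min implied NW-rank bound (n=10, 23 conditions):

  row 1: 0  0  0  0  0  0  0  0  1  1
  row 2: 0  0  0  0  0  0  0  1  2  2
  row 3: 0  0  1  1  1  1  1  2  3  3
  row 4: 0  1  2  2  2  2  2  3  4  4
  row 5: 0  1  2  2  2  3  3  4  5  5
  row 6: 0  1  2  2  2  3  3  4  5  6
  row 7: 0  1  2  3  3  4  4  5  6  7
  row 8: 0  1  2  3  4  5  5  6  7  8
  row 9: 0  1  2  3  4  5  6  7  8  9
  row 10: 1  2  3  4  5  6  7  8  9  10

giving w = (9, 8, 3, 2, 6, 10, 4, 5, 7, 1) via Δ²R.

ℓ(w)=28; the 6 essential cells (i,j,r):

[(1, 8, 0), (2, 7, 0), (3, 2, 0), (6, 5, 2), (6, 7, 3), (9, 1, 0)]


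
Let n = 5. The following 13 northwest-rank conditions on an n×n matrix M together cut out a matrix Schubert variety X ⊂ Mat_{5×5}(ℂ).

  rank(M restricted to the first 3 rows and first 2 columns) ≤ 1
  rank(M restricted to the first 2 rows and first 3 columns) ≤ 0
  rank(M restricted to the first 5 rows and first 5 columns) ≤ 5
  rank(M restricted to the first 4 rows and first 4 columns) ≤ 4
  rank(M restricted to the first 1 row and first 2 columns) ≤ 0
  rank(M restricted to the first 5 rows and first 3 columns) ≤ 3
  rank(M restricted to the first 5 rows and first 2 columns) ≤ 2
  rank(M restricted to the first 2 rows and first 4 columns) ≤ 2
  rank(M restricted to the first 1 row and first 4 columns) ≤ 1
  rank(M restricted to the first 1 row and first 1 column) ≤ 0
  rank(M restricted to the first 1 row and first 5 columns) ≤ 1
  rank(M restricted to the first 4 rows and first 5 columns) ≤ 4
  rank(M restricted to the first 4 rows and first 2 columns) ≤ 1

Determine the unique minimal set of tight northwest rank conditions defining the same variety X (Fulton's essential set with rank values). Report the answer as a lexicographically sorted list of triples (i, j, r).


Recovering R(i,j) via the rank-extension bound from the 13 conditions:

  0  0  0  1  1
  0  0  0  1  2
  1  1  1  2  3
  1  1  2  3  4
  1  2  3  4  5

so w = (4, 5, 1, 3, 2).

D(w) has 7 cells with 2 SE-corners; essential set:

[(2, 3, 0), (4, 2, 1)]


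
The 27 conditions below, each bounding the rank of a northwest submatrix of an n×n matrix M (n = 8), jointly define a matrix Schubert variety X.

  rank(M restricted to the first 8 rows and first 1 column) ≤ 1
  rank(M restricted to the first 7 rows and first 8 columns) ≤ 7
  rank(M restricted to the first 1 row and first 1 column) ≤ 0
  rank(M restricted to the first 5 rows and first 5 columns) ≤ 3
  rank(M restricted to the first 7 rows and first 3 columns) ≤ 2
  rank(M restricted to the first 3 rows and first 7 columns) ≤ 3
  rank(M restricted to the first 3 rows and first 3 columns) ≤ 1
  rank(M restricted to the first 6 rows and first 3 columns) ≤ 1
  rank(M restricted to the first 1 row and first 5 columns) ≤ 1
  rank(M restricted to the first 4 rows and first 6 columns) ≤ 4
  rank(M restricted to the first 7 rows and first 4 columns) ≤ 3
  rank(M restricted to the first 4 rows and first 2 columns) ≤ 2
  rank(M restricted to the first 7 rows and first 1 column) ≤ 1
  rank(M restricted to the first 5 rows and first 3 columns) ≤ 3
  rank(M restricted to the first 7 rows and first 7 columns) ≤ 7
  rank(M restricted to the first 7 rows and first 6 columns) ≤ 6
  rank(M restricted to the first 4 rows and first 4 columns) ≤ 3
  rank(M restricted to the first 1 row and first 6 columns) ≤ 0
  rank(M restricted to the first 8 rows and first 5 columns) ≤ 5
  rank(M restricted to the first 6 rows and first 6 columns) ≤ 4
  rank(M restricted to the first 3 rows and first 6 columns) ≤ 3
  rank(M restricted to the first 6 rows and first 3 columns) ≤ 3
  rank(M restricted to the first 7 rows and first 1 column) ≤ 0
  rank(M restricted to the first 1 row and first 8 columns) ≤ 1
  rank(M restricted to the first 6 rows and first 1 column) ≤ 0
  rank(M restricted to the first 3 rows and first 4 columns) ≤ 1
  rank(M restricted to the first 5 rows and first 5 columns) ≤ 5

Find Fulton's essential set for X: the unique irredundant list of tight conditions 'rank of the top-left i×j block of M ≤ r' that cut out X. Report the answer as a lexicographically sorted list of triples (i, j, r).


Rank table r_w(8×8) implied by the 27 constraints:

  0 | 0 | 0 | 0 | 0 | 0 | 1 | 1
  0 | 1 | 1 | 1 | 1 | 1 | 2 | 2
  0 | 1 | 1 | 1 | 2 | 2 | 3 | 3
  0 | 1 | 1 | 2 | 3 | 3 | 4 | 4
  0 | 1 | 1 | 2 | 3 | 4 | 5 | 5
  0 | 1 | 1 | 2 | 3 | 4 | 5 | 6
  0 | 1 | 2 | 3 | 4 | 5 | 6 | 7
  1 | 2 | 3 | 4 | 5 | 6 | 7 | 8

the unique w with this rank table is (7, 2, 5, 4, 6, 8, 3, 1).

4 SE-corners of the 17-cell Rothe diagram give Ess(w):

[(1, 6, 0), (3, 4, 1), (6, 3, 1), (7, 1, 0)]


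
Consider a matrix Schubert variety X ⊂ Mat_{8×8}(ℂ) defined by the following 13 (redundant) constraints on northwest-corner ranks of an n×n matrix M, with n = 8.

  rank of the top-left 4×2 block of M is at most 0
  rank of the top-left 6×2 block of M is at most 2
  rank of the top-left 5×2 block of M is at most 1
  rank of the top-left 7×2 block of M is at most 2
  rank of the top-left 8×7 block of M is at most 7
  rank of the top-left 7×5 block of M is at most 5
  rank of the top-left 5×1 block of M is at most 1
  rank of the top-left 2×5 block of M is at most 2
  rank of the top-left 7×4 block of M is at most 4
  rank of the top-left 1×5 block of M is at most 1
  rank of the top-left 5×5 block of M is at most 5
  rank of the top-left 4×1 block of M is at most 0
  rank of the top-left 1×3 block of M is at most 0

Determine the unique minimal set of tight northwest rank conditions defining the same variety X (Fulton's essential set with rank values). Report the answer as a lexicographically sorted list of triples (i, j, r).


Computing R[i][j] = min implied NW-rank bound (n=8, 13 conditions):

  row 1: 0 0 0 1 1 1 1 1
  row 2: 0 0 1 2 2 2 2 2
  row 3: 0 0 1 2 3 3 3 3
  row 4: 0 0 1 2 3 4 4 4
  row 5: 1 1 2 3 4 5 5 5
  row 6: 1 2 3 4 5 6 6 6
  row 7: 1 2 3 4 5 6 7 7
  row 8: 1 2 3 4 5 6 7 8

hence w(1..8) = (4, 3, 5, 6, 1, 2, 7, 8).

Fulton essential set (2 of the 9 Rothe cells):

[(1, 3, 0), (4, 2, 0)]


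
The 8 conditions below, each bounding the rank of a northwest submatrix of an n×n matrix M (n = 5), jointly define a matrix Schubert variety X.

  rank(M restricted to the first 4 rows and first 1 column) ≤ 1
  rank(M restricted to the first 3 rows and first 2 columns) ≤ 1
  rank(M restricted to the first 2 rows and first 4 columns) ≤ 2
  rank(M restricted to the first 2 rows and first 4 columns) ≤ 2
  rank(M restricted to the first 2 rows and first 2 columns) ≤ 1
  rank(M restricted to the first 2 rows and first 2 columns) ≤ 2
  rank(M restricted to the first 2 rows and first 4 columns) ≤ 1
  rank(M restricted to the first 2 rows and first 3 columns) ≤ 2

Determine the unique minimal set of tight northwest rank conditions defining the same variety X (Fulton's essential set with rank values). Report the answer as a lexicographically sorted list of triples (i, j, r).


Propagating the 8 rank bounds to every northwest block:

  i=1: 1 1 1 1 1
  i=2: 1 1 1 1 2
  i=3: 1 1 2 2 3
  i=4: 1 2 3 3 4
  i=5: 1 2 3 4 5

hence w(1..5) = (1, 5, 3, 2, 4).

D(w) has 4 cells with 2 SE-corners; essential set:

[(2, 4, 1), (3, 2, 1)]


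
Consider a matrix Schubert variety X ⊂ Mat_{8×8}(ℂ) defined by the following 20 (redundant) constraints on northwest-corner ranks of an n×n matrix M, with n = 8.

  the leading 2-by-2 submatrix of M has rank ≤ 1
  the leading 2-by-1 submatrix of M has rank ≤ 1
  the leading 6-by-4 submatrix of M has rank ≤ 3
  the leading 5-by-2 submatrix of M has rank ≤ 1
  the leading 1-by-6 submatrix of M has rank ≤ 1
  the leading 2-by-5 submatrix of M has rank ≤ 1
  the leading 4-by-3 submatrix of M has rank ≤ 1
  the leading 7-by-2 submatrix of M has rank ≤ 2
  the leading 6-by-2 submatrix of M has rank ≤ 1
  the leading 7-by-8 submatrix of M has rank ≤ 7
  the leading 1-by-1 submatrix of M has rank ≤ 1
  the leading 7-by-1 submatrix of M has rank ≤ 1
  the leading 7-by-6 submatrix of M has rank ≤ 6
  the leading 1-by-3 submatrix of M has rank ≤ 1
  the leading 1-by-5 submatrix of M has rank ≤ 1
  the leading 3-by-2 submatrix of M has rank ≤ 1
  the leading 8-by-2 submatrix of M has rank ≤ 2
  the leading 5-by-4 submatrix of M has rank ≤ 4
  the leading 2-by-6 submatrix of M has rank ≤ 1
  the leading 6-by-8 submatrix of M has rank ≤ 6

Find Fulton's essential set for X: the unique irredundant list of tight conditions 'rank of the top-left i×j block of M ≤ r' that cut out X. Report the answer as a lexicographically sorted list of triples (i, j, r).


The tightest implied rank at each (i,j), from the 20 conditions:

  i=1: 1 | 1 | 1 | 1 | 1 | 1 | 1 | 1
  i=2: 1 | 1 | 1 | 1 | 1 | 1 | 2 | 2
  i=3: 1 | 1 | 1 | 2 | 2 | 2 | 3 | 3
  i=4: 1 | 1 | 1 | 2 | 3 | 3 | 4 | 4
  i=5: 1 | 1 | 2 | 3 | 4 | 4 | 5 | 5
  i=6: 1 | 1 | 2 | 3 | 4 | 5 | 6 | 6
  i=7: 1 | 2 | 3 | 4 | 5 | 6 | 7 | 7
  i=8: 1 | 2 | 3 | 4 | 5 | 6 | 7 | 8

second differences of R give the permutation w = (1, 7, 4, 5, 3, 6, 2, 8).

Rothe diagram D(w) (11 cells), 3 SE-corners (essential conditions):

[(2, 6, 1), (4, 3, 1), (6, 2, 1)]


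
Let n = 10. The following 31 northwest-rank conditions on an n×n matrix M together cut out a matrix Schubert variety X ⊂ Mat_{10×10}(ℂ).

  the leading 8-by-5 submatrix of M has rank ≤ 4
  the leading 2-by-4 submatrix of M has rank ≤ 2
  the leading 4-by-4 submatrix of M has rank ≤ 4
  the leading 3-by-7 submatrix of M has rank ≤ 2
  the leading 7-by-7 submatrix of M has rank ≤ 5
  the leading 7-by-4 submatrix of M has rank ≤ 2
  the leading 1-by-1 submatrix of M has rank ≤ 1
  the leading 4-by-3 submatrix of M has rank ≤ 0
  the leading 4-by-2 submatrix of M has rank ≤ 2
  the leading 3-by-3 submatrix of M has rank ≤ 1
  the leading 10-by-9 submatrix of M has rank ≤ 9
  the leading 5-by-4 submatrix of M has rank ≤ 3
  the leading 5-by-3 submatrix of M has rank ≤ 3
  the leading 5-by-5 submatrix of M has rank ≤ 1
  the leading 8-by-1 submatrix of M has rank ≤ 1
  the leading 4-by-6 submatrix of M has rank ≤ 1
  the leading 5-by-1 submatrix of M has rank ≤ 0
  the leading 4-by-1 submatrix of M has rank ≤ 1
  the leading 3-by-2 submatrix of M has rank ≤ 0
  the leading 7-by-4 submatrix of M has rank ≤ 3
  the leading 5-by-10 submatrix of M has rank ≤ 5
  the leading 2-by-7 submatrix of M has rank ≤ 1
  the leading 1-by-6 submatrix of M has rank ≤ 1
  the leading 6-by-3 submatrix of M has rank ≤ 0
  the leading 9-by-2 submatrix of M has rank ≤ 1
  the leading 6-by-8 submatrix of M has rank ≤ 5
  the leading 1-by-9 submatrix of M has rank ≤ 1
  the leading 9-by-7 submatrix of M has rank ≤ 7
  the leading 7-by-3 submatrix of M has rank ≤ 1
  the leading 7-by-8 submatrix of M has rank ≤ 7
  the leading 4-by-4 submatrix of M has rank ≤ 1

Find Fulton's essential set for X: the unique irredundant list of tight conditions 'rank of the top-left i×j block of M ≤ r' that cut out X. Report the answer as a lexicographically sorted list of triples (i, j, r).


The tightest implied rank at each (i,j), from the 31 conditions:

  row 1: 0 | 0 | 0 | 1 | 1 | 1 | 1 | 1 | 1 | 1
  row 2: 0 | 0 | 0 | 1 | 1 | 1 | 1 | 2 | 2 | 2
  row 3: 0 | 0 | 0 | 1 | 1 | 1 | 2 | 3 | 3 | 3
  row 4: 0 | 0 | 0 | 1 | 1 | 1 | 2 | 3 | 4 | 4
  row 5: 0 | 0 | 0 | 1 | 1 | 2 | 3 | 4 | 5 | 5
  row 6: 0 | 0 | 0 | 1 | 2 | 3 | 4 | 5 | 6 | 6
  row 7: 1 | 1 | 1 | 2 | 3 | 4 | 5 | 6 | 7 | 7
  row 8: 1 | 1 | 2 | 3 | 4 | 5 | 6 | 7 | 8 | 8
  row 9: 1 | 1 | 2 | 3 | 4 | 5 | 6 | 7 | 8 | 9
  row 10: 1 | 2 | 3 | 4 | 5 | 6 | 7 | 8 | 9 | 10

so w = (4, 8, 7, 9, 6, 5, 1, 3, 10, 2).

|D(w)|=28, |Ess(w)|=5:

[(2, 7, 1), (4, 6, 1), (5, 5, 1), (6, 3, 0), (9, 2, 1)]


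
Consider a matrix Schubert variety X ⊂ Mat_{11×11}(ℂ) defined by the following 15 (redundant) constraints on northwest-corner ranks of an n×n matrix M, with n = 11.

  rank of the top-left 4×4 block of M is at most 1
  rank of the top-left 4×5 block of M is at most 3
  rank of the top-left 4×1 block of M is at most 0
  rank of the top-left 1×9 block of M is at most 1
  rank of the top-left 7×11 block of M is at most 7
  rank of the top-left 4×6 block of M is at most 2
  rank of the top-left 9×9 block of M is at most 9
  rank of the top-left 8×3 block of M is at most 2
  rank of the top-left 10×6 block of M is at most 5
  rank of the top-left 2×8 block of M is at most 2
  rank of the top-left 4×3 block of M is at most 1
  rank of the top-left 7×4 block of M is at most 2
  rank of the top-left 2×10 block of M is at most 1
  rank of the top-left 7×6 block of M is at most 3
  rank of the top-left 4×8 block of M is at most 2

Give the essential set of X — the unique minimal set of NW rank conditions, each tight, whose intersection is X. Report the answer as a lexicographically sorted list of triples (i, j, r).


Recovering R(i,j) via the rank-extension bound from the 15 conditions:

  row 1: 0 1 1 1 1 1 1 1 1 1 1
  row 2: 0 1 1 1 1 1 1 1 1 1 2
  row 3: 0 1 1 1 2 2 2 2 2 2 3
  row 4: 0 1 1 1 2 2 2 2 3 3 4
  row 5: 1 2 2 2 3 3 3 3 4 4 5
  row 6: 1 2 2 2 3 3 4 4 5 5 6
  row 7: 1 2 2 2 3 3 4 5 6 6 7
  row 8: 1 2 2 3 4 4 5 6 7 7 8
  row 9: 1 2 3 4 5 5 6 7 8 8 9
  row 10: 1 2 3 4 5 5 6 7 8 9 10
  row 11: 1 2 3 4 5 6 7 8 9 10 11

so w = (2, 11, 5, 9, 1, 7, 8, 4, 3, 10, 6).

Rothe diagram D(w) (27 cells), 8 SE-corners (essential conditions):

[(2, 10, 1), (4, 1, 0), (4, 4, 1), (4, 8, 2), (7, 4, 2), (7, 6, 3), (8, 3, 2), (10, 6, 5)]


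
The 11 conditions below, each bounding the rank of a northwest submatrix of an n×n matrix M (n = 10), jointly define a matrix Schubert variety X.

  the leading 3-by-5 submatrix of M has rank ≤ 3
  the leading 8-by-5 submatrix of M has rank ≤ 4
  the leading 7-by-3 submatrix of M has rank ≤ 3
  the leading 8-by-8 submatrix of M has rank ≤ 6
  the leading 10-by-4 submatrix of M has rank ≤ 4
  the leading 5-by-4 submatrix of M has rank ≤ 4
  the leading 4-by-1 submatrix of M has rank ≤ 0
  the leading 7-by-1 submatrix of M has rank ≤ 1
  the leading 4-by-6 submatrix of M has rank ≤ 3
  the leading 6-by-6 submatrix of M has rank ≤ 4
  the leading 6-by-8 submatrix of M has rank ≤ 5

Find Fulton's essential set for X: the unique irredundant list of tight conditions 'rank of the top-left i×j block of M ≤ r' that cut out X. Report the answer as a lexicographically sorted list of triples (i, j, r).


Reconstructing r_w from the 11 given conditions:

  row 1: 0, 1, 1, 1, 1, 1, 1, 1, 1, 1
  row 2: 0, 1, 2, 2, 2, 2, 2, 2, 2, 2
  row 3: 0, 1, 2, 3, 3, 3, 3, 3, 3, 3
  row 4: 0, 1, 2, 3, 3, 3, 4, 4, 4, 4
  row 5: 1, 2, 3, 4, 4, 4, 5, 5, 5, 5
  row 6: 1, 2, 3, 4, 4, 4, 5, 5, 6, 6
  row 7: 1, 2, 3, 4, 4, 5, 6, 6, 7, 7
  row 8: 1, 2, 3, 4, 4, 5, 6, 6, 7, 8
  row 9: 1, 2, 3, 4, 5, 6, 7, 7, 8, 9
  row 10: 1, 2, 3, 4, 5, 6, 7, 8, 9, 10

second differences of R give the permutation w = (2, 3, 4, 7, 1, 9, 6, 10, 5, 8).

ℓ(w)=12; the 6 essential cells (i,j,r):

[(4, 1, 0), (4, 6, 3), (6, 6, 4), (6, 8, 5), (8, 5, 4), (8, 8, 6)]


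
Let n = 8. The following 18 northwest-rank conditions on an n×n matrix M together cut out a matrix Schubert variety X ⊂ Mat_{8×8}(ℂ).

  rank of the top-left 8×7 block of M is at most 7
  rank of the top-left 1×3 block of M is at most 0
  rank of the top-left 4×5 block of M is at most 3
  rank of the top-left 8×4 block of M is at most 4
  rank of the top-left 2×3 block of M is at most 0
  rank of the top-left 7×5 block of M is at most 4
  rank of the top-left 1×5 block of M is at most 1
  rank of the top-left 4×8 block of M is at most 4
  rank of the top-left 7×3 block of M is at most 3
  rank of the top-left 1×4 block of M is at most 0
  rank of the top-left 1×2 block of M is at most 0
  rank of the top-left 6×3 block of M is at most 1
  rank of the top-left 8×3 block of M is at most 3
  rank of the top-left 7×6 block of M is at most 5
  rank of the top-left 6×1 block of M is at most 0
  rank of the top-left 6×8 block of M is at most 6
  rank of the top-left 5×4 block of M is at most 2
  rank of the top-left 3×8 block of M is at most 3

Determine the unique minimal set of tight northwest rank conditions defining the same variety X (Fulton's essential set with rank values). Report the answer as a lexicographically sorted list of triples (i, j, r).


Propagating the 18 rank bounds to every northwest block:

  i=1: 0  0  0  0  1  1  1  1
  i=2: 0  0  0  1  2  2  2  2
  i=3: 0  1  1  2  3  3  3  3
  i=4: 0  1  1  2  3  4  4  4
  i=5: 0  1  1  2  3  4  5  5
  i=6: 0  1  1  2  3  4  5  6
  i=7: 1  2  2  3  4  5  6  7
  i=8: 1  2  3  4  5  6  7  8

second differences of R give the permutation w = (5, 4, 2, 6, 7, 8, 1, 3).

Rothe diagram D(w) (14 cells), 4 SE-corners (essential conditions):

[(1, 4, 0), (2, 3, 0), (6, 1, 0), (6, 3, 1)]


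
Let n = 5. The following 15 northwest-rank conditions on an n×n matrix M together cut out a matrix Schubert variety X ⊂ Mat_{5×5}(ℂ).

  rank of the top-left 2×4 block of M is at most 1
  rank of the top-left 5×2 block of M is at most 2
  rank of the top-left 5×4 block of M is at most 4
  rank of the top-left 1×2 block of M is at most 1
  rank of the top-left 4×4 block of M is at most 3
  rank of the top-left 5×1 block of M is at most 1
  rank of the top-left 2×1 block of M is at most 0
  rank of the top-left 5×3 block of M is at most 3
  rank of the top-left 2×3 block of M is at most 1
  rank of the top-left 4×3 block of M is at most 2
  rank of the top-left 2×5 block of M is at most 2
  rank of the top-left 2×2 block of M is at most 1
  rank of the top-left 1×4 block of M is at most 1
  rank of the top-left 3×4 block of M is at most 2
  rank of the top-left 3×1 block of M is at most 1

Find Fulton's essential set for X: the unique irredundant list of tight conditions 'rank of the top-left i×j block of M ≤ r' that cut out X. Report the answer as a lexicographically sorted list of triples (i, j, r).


Rank table r_w(5×5) implied by the 15 constraints:

  row 1: 0  1  1  1  1
  row 2: 0  1  1  1  2
  row 3: 1  2  2  2  3
  row 4: 1  2  2  3  4
  row 5: 1  2  3  4  5

giving w = (2, 5, 1, 4, 3) via Δ²R.

D(w) has 5 cells with 3 SE-corners; essential set:

[(2, 1, 0), (2, 4, 1), (4, 3, 2)]


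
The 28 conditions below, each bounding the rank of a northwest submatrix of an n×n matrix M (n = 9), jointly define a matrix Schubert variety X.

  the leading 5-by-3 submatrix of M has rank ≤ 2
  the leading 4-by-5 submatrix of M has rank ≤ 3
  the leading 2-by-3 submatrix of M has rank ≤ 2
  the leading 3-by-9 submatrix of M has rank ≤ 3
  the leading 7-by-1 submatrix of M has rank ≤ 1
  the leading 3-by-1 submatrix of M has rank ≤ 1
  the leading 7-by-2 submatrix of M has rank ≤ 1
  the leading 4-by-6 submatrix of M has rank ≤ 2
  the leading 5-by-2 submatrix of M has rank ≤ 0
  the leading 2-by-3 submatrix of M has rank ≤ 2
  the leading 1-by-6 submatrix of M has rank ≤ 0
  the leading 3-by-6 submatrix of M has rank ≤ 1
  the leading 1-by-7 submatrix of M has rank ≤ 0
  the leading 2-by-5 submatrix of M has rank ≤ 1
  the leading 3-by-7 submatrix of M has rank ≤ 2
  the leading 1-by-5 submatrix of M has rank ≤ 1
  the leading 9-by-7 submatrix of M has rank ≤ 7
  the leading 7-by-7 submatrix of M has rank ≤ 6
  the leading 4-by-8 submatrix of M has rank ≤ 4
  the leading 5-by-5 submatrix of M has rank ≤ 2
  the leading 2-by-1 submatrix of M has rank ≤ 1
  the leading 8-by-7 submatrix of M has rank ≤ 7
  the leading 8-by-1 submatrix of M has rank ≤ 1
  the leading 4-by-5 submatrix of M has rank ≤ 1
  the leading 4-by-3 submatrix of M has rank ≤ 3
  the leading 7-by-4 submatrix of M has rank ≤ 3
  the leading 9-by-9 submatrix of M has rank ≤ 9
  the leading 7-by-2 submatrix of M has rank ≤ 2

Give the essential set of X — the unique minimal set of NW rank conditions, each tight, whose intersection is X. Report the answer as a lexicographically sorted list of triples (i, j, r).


Reconstructing r_w from the 28 given conditions:

  i=1: 0 | 0 | 0 | 0 | 0 | 0 | 0 | 1 | 1
  i=2: 0 | 0 | 1 | 1 | 1 | 1 | 1 | 2 | 2
  i=3: 0 | 0 | 1 | 1 | 1 | 1 | 2 | 3 | 3
  i=4: 0 | 0 | 1 | 1 | 1 | 2 | 3 | 4 | 4
  i=5: 0 | 0 | 1 | 2 | 2 | 3 | 4 | 5 | 5
  i=6: 1 | 1 | 2 | 3 | 3 | 4 | 5 | 6 | 6
  i=7: 1 | 1 | 2 | 3 | 4 | 5 | 6 | 7 | 7
  i=8: 1 | 2 | 3 | 4 | 5 | 6 | 7 | 8 | 8
  i=9: 1 | 2 | 3 | 4 | 5 | 6 | 7 | 8 | 9

giving w = (8, 3, 7, 6, 4, 1, 5, 2, 9) via Δ²R.

|D(w)|=21, |Ess(w)|=5:

[(1, 7, 0), (3, 6, 1), (4, 5, 1), (5, 2, 0), (7, 2, 1)]


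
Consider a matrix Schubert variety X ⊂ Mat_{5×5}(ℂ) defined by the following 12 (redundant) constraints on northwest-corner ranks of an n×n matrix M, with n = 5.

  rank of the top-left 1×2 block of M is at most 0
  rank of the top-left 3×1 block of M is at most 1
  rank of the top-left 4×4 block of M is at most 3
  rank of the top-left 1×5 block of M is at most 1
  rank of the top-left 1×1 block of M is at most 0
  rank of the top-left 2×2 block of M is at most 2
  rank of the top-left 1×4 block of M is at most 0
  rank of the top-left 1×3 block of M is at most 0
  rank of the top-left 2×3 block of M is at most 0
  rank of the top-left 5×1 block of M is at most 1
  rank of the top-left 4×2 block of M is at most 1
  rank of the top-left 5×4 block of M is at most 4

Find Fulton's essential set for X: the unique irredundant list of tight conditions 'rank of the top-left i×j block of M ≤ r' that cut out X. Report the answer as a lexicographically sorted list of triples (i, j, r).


Propagating the 12 rank bounds to every northwest block:

  0  0  0  0  1
  0  0  0  1  2
  1  1  1  2  3
  1  1  2  3  4
  1  2  3  4  5

giving w = (5, 4, 1, 3, 2) via Δ²R.

Rothe diagram D(w) (8 cells), 3 SE-corners (essential conditions):

[(1, 4, 0), (2, 3, 0), (4, 2, 1)]


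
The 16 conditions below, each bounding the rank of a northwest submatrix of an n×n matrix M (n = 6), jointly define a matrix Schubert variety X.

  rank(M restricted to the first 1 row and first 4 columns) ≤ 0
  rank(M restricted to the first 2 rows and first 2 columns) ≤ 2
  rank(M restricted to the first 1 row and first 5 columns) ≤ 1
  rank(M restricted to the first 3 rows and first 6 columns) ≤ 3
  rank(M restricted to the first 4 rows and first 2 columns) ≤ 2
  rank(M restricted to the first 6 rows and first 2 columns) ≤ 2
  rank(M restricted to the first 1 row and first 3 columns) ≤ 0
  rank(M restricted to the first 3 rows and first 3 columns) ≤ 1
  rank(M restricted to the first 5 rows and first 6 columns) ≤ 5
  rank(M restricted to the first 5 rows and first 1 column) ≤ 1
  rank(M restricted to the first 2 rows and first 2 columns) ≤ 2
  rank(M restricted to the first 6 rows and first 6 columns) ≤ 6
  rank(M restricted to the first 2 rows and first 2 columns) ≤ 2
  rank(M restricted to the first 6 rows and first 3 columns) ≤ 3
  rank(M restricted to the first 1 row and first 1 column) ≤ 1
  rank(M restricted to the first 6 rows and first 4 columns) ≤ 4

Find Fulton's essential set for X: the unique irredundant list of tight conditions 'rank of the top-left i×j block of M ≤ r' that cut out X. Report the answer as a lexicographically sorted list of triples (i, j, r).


Recovering R(i,j) via the rank-extension bound from the 16 conditions:

  R[1]: 0  0  0  0  1  1
  R[2]: 1  1  1  1  2  2
  R[3]: 1  1  1  2  3  3
  R[4]: 1  2  2  3  4  4
  R[5]: 1  2  3  4  5  5
  R[6]: 1  2  3  4  5  6

the unique w with this rank table is (5, 1, 4, 2, 3, 6).

Fulton essential set (2 of the 6 Rothe cells):

[(1, 4, 0), (3, 3, 1)]


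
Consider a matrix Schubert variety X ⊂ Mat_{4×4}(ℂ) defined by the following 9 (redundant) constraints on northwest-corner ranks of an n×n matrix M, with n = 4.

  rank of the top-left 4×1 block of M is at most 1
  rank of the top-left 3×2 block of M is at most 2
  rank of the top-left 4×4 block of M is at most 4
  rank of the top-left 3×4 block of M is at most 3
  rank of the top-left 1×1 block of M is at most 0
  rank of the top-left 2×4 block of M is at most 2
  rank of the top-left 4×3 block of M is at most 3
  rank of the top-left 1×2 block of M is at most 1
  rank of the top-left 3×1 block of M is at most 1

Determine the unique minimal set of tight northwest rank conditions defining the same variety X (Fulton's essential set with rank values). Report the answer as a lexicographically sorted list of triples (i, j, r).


Computing R[i][j] = min implied NW-rank bound (n=4, 9 conditions):

  R[1]: 0, 1, 1, 1
  R[2]: 1, 2, 2, 2
  R[3]: 1, 2, 3, 3
  R[4]: 1, 2, 3, 4

second differences of R give the permutation w = (2, 1, 3, 4).

1 SE-corner of the 1-cell Rothe diagram gives Ess(w):

[(1, 1, 0)]
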